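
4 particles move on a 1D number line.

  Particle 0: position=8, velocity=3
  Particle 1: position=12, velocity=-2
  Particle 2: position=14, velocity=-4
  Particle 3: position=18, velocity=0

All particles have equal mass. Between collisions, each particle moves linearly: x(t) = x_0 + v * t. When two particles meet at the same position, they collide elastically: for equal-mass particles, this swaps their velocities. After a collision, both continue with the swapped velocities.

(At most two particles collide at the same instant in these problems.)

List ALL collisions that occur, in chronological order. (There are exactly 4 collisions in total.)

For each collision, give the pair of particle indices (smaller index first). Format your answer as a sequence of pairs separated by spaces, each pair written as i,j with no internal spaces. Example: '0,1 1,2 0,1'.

Collision at t=4/5: particles 0 and 1 swap velocities; positions: p0=52/5 p1=52/5 p2=54/5 p3=18; velocities now: v0=-2 v1=3 v2=-4 v3=0
Collision at t=6/7: particles 1 and 2 swap velocities; positions: p0=72/7 p1=74/7 p2=74/7 p3=18; velocities now: v0=-2 v1=-4 v2=3 v3=0
Collision at t=1: particles 0 and 1 swap velocities; positions: p0=10 p1=10 p2=11 p3=18; velocities now: v0=-4 v1=-2 v2=3 v3=0
Collision at t=10/3: particles 2 and 3 swap velocities; positions: p0=2/3 p1=16/3 p2=18 p3=18; velocities now: v0=-4 v1=-2 v2=0 v3=3

Answer: 0,1 1,2 0,1 2,3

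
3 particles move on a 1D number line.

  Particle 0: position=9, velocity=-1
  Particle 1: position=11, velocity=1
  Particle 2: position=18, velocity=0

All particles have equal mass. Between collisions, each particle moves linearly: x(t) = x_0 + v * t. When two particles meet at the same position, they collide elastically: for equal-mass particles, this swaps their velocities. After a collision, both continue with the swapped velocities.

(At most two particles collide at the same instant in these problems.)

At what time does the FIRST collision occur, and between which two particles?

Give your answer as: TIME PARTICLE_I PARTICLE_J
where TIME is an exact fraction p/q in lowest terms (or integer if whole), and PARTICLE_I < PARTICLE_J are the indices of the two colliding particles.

Answer: 7 1 2

Derivation:
Pair (0,1): pos 9,11 vel -1,1 -> not approaching (rel speed -2 <= 0)
Pair (1,2): pos 11,18 vel 1,0 -> gap=7, closing at 1/unit, collide at t=7
Earliest collision: t=7 between 1 and 2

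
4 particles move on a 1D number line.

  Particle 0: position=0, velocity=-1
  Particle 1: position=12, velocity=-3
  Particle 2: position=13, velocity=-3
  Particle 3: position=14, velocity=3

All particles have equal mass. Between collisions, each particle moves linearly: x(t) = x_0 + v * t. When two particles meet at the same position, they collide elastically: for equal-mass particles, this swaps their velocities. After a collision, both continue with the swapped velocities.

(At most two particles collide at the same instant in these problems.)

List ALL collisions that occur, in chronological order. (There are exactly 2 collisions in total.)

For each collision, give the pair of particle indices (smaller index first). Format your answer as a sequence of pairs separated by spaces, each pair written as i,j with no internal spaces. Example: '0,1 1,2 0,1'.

Collision at t=6: particles 0 and 1 swap velocities; positions: p0=-6 p1=-6 p2=-5 p3=32; velocities now: v0=-3 v1=-1 v2=-3 v3=3
Collision at t=13/2: particles 1 and 2 swap velocities; positions: p0=-15/2 p1=-13/2 p2=-13/2 p3=67/2; velocities now: v0=-3 v1=-3 v2=-1 v3=3

Answer: 0,1 1,2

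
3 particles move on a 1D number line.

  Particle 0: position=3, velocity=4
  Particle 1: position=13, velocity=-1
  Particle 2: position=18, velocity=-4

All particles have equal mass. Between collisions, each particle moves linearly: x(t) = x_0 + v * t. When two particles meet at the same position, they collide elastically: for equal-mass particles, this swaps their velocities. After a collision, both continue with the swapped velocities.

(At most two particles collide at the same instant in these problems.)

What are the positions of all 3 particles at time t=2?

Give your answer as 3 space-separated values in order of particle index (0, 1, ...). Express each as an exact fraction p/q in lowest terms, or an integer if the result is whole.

Collision at t=5/3: particles 1 and 2 swap velocities; positions: p0=29/3 p1=34/3 p2=34/3; velocities now: v0=4 v1=-4 v2=-1
Collision at t=15/8: particles 0 and 1 swap velocities; positions: p0=21/2 p1=21/2 p2=89/8; velocities now: v0=-4 v1=4 v2=-1
Collision at t=2: particles 1 and 2 swap velocities; positions: p0=10 p1=11 p2=11; velocities now: v0=-4 v1=-1 v2=4
Advance to t=2 (no further collisions before then); velocities: v0=-4 v1=-1 v2=4; positions = 10 11 11

Answer: 10 11 11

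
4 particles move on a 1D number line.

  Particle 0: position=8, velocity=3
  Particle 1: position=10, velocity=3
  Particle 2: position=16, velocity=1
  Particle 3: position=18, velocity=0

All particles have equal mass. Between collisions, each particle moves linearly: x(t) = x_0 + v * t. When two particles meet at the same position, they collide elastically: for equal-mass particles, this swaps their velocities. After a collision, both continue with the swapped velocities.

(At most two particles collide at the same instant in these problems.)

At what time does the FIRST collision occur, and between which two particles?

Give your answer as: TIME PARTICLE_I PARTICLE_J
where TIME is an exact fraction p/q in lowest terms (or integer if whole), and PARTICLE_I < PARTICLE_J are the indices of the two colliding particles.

Pair (0,1): pos 8,10 vel 3,3 -> not approaching (rel speed 0 <= 0)
Pair (1,2): pos 10,16 vel 3,1 -> gap=6, closing at 2/unit, collide at t=3
Pair (2,3): pos 16,18 vel 1,0 -> gap=2, closing at 1/unit, collide at t=2
Earliest collision: t=2 between 2 and 3

Answer: 2 2 3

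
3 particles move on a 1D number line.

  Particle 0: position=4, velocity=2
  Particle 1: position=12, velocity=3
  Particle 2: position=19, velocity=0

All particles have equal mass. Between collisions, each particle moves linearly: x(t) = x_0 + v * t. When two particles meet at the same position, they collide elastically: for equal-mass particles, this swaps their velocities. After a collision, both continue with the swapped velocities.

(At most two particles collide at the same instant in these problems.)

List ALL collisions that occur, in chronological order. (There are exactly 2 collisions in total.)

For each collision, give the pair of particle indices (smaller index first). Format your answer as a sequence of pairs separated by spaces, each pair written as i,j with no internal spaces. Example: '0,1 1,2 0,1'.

Answer: 1,2 0,1

Derivation:
Collision at t=7/3: particles 1 and 2 swap velocities; positions: p0=26/3 p1=19 p2=19; velocities now: v0=2 v1=0 v2=3
Collision at t=15/2: particles 0 and 1 swap velocities; positions: p0=19 p1=19 p2=69/2; velocities now: v0=0 v1=2 v2=3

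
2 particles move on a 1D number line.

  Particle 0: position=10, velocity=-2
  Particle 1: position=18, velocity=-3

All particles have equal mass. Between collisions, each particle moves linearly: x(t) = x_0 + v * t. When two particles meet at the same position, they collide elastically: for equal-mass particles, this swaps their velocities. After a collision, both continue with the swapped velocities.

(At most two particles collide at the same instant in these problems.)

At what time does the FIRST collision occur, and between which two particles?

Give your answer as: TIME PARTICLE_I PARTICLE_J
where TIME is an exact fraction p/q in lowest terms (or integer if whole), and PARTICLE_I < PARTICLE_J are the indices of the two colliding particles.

Pair (0,1): pos 10,18 vel -2,-3 -> gap=8, closing at 1/unit, collide at t=8
Earliest collision: t=8 between 0 and 1

Answer: 8 0 1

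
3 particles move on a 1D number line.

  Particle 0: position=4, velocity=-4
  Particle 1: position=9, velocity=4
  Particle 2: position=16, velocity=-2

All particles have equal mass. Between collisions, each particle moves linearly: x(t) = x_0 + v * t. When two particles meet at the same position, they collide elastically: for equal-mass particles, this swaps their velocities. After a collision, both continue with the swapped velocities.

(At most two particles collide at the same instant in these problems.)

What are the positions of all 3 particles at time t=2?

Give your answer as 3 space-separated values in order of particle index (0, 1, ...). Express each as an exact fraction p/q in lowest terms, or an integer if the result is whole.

Collision at t=7/6: particles 1 and 2 swap velocities; positions: p0=-2/3 p1=41/3 p2=41/3; velocities now: v0=-4 v1=-2 v2=4
Advance to t=2 (no further collisions before then); velocities: v0=-4 v1=-2 v2=4; positions = -4 12 17

Answer: -4 12 17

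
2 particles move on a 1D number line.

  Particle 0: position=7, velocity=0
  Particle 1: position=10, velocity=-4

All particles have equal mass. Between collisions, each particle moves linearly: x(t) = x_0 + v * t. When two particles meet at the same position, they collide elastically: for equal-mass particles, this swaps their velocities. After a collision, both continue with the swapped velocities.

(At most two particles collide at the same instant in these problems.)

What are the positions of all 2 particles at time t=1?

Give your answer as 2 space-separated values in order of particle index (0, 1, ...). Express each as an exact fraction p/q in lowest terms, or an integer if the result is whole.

Answer: 6 7

Derivation:
Collision at t=3/4: particles 0 and 1 swap velocities; positions: p0=7 p1=7; velocities now: v0=-4 v1=0
Advance to t=1 (no further collisions before then); velocities: v0=-4 v1=0; positions = 6 7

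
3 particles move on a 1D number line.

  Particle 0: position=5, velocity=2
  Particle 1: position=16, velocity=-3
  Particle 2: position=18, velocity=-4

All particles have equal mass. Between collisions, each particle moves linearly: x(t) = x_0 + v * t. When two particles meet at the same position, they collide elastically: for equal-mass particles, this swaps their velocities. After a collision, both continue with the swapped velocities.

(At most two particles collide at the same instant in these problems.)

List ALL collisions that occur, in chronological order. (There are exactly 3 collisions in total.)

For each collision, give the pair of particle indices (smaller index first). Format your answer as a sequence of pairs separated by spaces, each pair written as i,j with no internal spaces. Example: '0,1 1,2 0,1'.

Collision at t=2: particles 1 and 2 swap velocities; positions: p0=9 p1=10 p2=10; velocities now: v0=2 v1=-4 v2=-3
Collision at t=13/6: particles 0 and 1 swap velocities; positions: p0=28/3 p1=28/3 p2=19/2; velocities now: v0=-4 v1=2 v2=-3
Collision at t=11/5: particles 1 and 2 swap velocities; positions: p0=46/5 p1=47/5 p2=47/5; velocities now: v0=-4 v1=-3 v2=2

Answer: 1,2 0,1 1,2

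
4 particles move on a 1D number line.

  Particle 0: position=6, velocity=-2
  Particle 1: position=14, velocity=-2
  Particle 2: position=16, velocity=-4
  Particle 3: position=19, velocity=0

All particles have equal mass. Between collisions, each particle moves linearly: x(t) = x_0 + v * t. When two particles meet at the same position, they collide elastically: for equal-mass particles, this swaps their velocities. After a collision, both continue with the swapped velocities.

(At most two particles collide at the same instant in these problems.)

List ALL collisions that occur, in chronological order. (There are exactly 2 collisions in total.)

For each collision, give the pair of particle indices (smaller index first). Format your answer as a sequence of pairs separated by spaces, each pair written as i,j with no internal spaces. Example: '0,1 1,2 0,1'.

Collision at t=1: particles 1 and 2 swap velocities; positions: p0=4 p1=12 p2=12 p3=19; velocities now: v0=-2 v1=-4 v2=-2 v3=0
Collision at t=5: particles 0 and 1 swap velocities; positions: p0=-4 p1=-4 p2=4 p3=19; velocities now: v0=-4 v1=-2 v2=-2 v3=0

Answer: 1,2 0,1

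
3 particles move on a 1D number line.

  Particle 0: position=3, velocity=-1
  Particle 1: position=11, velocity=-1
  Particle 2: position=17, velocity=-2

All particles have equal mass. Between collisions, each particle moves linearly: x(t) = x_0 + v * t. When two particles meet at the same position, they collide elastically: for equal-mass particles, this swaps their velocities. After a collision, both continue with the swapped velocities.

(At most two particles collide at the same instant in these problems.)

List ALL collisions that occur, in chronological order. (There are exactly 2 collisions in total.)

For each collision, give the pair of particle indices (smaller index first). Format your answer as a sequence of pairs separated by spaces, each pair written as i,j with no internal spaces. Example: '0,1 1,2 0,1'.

Collision at t=6: particles 1 and 2 swap velocities; positions: p0=-3 p1=5 p2=5; velocities now: v0=-1 v1=-2 v2=-1
Collision at t=14: particles 0 and 1 swap velocities; positions: p0=-11 p1=-11 p2=-3; velocities now: v0=-2 v1=-1 v2=-1

Answer: 1,2 0,1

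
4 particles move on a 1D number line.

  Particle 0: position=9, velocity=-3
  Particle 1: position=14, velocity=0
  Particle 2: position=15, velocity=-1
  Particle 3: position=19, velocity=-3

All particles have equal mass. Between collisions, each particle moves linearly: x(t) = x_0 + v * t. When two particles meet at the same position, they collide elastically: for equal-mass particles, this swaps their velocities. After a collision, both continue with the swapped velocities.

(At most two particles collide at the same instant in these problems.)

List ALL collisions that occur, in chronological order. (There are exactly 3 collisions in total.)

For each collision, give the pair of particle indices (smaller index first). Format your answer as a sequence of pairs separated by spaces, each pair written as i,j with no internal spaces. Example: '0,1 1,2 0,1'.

Answer: 1,2 2,3 1,2

Derivation:
Collision at t=1: particles 1 and 2 swap velocities; positions: p0=6 p1=14 p2=14 p3=16; velocities now: v0=-3 v1=-1 v2=0 v3=-3
Collision at t=5/3: particles 2 and 3 swap velocities; positions: p0=4 p1=40/3 p2=14 p3=14; velocities now: v0=-3 v1=-1 v2=-3 v3=0
Collision at t=2: particles 1 and 2 swap velocities; positions: p0=3 p1=13 p2=13 p3=14; velocities now: v0=-3 v1=-3 v2=-1 v3=0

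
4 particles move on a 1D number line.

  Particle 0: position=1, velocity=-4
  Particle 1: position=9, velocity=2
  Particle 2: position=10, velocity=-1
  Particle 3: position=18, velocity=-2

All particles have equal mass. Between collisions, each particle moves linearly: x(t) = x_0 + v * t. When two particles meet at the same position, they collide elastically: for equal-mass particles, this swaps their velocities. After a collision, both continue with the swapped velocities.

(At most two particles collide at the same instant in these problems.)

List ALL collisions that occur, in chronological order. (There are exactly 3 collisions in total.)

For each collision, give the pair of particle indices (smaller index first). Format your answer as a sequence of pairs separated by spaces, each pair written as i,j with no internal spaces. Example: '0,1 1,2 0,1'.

Collision at t=1/3: particles 1 and 2 swap velocities; positions: p0=-1/3 p1=29/3 p2=29/3 p3=52/3; velocities now: v0=-4 v1=-1 v2=2 v3=-2
Collision at t=9/4: particles 2 and 3 swap velocities; positions: p0=-8 p1=31/4 p2=27/2 p3=27/2; velocities now: v0=-4 v1=-1 v2=-2 v3=2
Collision at t=8: particles 1 and 2 swap velocities; positions: p0=-31 p1=2 p2=2 p3=25; velocities now: v0=-4 v1=-2 v2=-1 v3=2

Answer: 1,2 2,3 1,2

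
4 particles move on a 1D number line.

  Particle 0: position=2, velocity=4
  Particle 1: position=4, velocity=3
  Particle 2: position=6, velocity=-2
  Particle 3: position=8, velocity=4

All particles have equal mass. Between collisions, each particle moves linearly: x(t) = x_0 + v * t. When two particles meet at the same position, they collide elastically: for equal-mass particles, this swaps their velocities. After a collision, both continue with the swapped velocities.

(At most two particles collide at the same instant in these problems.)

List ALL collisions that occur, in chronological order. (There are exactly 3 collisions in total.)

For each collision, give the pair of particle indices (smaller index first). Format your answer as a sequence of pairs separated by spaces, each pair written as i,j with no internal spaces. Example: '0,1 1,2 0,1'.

Answer: 1,2 0,1 1,2

Derivation:
Collision at t=2/5: particles 1 and 2 swap velocities; positions: p0=18/5 p1=26/5 p2=26/5 p3=48/5; velocities now: v0=4 v1=-2 v2=3 v3=4
Collision at t=2/3: particles 0 and 1 swap velocities; positions: p0=14/3 p1=14/3 p2=6 p3=32/3; velocities now: v0=-2 v1=4 v2=3 v3=4
Collision at t=2: particles 1 and 2 swap velocities; positions: p0=2 p1=10 p2=10 p3=16; velocities now: v0=-2 v1=3 v2=4 v3=4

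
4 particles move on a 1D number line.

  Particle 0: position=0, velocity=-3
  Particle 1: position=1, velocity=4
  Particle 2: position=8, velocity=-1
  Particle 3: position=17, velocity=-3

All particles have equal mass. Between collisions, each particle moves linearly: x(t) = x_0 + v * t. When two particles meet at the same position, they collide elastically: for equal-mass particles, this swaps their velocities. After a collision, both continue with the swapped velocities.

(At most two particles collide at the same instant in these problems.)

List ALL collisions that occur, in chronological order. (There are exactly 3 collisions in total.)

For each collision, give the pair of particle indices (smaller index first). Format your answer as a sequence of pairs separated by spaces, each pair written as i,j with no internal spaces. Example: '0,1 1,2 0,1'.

Answer: 1,2 2,3 1,2

Derivation:
Collision at t=7/5: particles 1 and 2 swap velocities; positions: p0=-21/5 p1=33/5 p2=33/5 p3=64/5; velocities now: v0=-3 v1=-1 v2=4 v3=-3
Collision at t=16/7: particles 2 and 3 swap velocities; positions: p0=-48/7 p1=40/7 p2=71/7 p3=71/7; velocities now: v0=-3 v1=-1 v2=-3 v3=4
Collision at t=9/2: particles 1 and 2 swap velocities; positions: p0=-27/2 p1=7/2 p2=7/2 p3=19; velocities now: v0=-3 v1=-3 v2=-1 v3=4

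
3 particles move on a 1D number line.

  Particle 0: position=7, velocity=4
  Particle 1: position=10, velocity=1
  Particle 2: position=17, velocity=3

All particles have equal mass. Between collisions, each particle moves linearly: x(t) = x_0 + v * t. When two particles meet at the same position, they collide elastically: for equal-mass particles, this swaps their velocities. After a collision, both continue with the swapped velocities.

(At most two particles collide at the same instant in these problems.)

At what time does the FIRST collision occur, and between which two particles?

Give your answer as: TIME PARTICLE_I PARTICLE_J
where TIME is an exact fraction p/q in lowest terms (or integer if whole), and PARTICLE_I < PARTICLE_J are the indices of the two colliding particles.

Pair (0,1): pos 7,10 vel 4,1 -> gap=3, closing at 3/unit, collide at t=1
Pair (1,2): pos 10,17 vel 1,3 -> not approaching (rel speed -2 <= 0)
Earliest collision: t=1 between 0 and 1

Answer: 1 0 1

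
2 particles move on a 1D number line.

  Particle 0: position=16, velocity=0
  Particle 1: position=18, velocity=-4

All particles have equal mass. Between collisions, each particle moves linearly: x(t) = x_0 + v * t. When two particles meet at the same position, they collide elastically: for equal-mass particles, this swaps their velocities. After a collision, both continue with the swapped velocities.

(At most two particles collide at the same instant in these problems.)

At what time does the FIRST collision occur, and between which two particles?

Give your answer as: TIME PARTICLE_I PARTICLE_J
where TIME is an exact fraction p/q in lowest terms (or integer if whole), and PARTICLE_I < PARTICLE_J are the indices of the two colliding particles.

Pair (0,1): pos 16,18 vel 0,-4 -> gap=2, closing at 4/unit, collide at t=1/2
Earliest collision: t=1/2 between 0 and 1

Answer: 1/2 0 1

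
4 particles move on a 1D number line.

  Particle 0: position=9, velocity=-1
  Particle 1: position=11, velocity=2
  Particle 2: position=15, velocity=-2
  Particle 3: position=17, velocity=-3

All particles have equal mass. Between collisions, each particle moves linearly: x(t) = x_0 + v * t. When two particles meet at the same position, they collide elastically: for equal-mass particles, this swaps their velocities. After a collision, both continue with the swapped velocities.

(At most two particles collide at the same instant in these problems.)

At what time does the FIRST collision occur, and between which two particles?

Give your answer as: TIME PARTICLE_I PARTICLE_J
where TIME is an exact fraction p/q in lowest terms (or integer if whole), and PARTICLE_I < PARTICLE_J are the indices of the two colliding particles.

Answer: 1 1 2

Derivation:
Pair (0,1): pos 9,11 vel -1,2 -> not approaching (rel speed -3 <= 0)
Pair (1,2): pos 11,15 vel 2,-2 -> gap=4, closing at 4/unit, collide at t=1
Pair (2,3): pos 15,17 vel -2,-3 -> gap=2, closing at 1/unit, collide at t=2
Earliest collision: t=1 between 1 and 2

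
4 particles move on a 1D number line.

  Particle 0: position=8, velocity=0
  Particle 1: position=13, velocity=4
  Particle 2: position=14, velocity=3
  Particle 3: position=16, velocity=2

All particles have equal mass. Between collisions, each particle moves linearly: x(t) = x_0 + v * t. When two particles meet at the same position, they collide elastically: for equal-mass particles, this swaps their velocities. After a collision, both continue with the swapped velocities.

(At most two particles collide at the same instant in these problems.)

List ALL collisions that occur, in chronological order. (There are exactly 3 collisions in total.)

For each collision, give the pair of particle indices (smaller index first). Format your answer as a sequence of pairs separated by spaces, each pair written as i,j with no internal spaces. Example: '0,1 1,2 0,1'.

Answer: 1,2 2,3 1,2

Derivation:
Collision at t=1: particles 1 and 2 swap velocities; positions: p0=8 p1=17 p2=17 p3=18; velocities now: v0=0 v1=3 v2=4 v3=2
Collision at t=3/2: particles 2 and 3 swap velocities; positions: p0=8 p1=37/2 p2=19 p3=19; velocities now: v0=0 v1=3 v2=2 v3=4
Collision at t=2: particles 1 and 2 swap velocities; positions: p0=8 p1=20 p2=20 p3=21; velocities now: v0=0 v1=2 v2=3 v3=4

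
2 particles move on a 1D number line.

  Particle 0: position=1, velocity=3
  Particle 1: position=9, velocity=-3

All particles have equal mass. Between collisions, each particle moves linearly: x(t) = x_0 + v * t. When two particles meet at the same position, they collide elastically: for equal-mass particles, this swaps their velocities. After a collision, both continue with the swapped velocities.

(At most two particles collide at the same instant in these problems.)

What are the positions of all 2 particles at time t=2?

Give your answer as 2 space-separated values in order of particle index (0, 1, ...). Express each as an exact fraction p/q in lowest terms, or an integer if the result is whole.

Collision at t=4/3: particles 0 and 1 swap velocities; positions: p0=5 p1=5; velocities now: v0=-3 v1=3
Advance to t=2 (no further collisions before then); velocities: v0=-3 v1=3; positions = 3 7

Answer: 3 7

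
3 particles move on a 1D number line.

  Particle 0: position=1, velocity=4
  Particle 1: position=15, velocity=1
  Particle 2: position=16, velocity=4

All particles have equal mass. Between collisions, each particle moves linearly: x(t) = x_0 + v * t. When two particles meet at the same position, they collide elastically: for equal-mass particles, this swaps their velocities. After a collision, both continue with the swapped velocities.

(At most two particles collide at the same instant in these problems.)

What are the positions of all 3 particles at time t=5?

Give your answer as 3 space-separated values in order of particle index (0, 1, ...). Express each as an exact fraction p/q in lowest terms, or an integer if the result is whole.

Collision at t=14/3: particles 0 and 1 swap velocities; positions: p0=59/3 p1=59/3 p2=104/3; velocities now: v0=1 v1=4 v2=4
Advance to t=5 (no further collisions before then); velocities: v0=1 v1=4 v2=4; positions = 20 21 36

Answer: 20 21 36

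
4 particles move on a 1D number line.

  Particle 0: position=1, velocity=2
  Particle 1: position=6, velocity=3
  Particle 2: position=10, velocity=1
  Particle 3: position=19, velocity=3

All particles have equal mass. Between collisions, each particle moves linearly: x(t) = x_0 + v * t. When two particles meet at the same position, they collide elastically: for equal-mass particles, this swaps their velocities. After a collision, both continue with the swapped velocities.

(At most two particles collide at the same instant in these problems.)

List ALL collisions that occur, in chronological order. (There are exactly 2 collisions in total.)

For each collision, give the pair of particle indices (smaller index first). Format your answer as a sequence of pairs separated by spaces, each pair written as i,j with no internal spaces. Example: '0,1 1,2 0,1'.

Collision at t=2: particles 1 and 2 swap velocities; positions: p0=5 p1=12 p2=12 p3=25; velocities now: v0=2 v1=1 v2=3 v3=3
Collision at t=9: particles 0 and 1 swap velocities; positions: p0=19 p1=19 p2=33 p3=46; velocities now: v0=1 v1=2 v2=3 v3=3

Answer: 1,2 0,1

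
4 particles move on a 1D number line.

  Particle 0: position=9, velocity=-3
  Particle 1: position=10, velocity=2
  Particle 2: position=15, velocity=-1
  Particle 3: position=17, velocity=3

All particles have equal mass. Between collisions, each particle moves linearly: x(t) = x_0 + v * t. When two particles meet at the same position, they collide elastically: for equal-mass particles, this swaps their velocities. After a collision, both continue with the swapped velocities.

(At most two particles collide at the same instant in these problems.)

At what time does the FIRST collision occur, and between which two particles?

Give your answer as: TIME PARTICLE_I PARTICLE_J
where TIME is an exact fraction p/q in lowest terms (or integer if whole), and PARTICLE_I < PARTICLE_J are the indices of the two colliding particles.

Pair (0,1): pos 9,10 vel -3,2 -> not approaching (rel speed -5 <= 0)
Pair (1,2): pos 10,15 vel 2,-1 -> gap=5, closing at 3/unit, collide at t=5/3
Pair (2,3): pos 15,17 vel -1,3 -> not approaching (rel speed -4 <= 0)
Earliest collision: t=5/3 between 1 and 2

Answer: 5/3 1 2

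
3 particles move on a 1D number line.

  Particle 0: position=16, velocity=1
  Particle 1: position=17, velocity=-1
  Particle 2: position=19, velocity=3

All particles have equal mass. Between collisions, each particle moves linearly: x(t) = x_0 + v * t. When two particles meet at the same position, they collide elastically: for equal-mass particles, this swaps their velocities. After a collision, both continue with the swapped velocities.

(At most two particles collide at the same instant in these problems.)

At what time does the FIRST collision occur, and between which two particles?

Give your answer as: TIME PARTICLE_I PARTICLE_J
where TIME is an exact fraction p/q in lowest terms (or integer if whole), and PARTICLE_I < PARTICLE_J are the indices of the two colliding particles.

Pair (0,1): pos 16,17 vel 1,-1 -> gap=1, closing at 2/unit, collide at t=1/2
Pair (1,2): pos 17,19 vel -1,3 -> not approaching (rel speed -4 <= 0)
Earliest collision: t=1/2 between 0 and 1

Answer: 1/2 0 1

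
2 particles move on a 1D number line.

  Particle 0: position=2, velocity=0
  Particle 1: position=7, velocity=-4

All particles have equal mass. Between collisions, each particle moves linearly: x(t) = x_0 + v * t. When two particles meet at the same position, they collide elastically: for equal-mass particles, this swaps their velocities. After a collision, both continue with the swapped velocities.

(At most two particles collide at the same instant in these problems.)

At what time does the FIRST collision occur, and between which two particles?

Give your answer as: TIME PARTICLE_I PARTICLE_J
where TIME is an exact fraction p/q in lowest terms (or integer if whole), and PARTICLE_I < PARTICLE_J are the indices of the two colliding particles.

Answer: 5/4 0 1

Derivation:
Pair (0,1): pos 2,7 vel 0,-4 -> gap=5, closing at 4/unit, collide at t=5/4
Earliest collision: t=5/4 between 0 and 1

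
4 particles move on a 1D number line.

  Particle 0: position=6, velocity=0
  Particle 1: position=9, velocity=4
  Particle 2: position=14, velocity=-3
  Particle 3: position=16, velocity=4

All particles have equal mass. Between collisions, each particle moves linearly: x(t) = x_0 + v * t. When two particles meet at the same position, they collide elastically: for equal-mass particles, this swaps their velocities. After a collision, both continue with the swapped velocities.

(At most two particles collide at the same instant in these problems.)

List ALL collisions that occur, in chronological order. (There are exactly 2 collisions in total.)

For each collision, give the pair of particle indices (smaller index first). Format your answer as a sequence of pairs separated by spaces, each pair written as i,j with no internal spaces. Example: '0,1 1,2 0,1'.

Answer: 1,2 0,1

Derivation:
Collision at t=5/7: particles 1 and 2 swap velocities; positions: p0=6 p1=83/7 p2=83/7 p3=132/7; velocities now: v0=0 v1=-3 v2=4 v3=4
Collision at t=8/3: particles 0 and 1 swap velocities; positions: p0=6 p1=6 p2=59/3 p3=80/3; velocities now: v0=-3 v1=0 v2=4 v3=4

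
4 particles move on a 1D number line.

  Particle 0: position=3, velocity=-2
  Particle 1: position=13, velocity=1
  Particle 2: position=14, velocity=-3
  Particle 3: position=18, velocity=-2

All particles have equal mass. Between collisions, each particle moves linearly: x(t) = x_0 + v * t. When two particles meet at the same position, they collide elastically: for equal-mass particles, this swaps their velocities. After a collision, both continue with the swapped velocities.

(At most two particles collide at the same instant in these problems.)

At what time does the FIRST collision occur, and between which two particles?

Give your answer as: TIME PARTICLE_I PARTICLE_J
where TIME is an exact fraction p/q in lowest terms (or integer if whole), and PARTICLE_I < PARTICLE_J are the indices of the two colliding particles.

Answer: 1/4 1 2

Derivation:
Pair (0,1): pos 3,13 vel -2,1 -> not approaching (rel speed -3 <= 0)
Pair (1,2): pos 13,14 vel 1,-3 -> gap=1, closing at 4/unit, collide at t=1/4
Pair (2,3): pos 14,18 vel -3,-2 -> not approaching (rel speed -1 <= 0)
Earliest collision: t=1/4 between 1 and 2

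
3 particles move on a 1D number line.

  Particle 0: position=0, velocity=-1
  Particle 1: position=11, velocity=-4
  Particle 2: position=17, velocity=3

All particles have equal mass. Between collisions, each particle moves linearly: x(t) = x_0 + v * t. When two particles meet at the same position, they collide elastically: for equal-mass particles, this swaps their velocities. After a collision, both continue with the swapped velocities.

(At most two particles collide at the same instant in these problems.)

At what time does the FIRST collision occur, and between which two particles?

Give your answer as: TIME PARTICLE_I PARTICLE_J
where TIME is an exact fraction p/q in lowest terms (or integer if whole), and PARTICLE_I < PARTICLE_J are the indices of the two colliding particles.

Answer: 11/3 0 1

Derivation:
Pair (0,1): pos 0,11 vel -1,-4 -> gap=11, closing at 3/unit, collide at t=11/3
Pair (1,2): pos 11,17 vel -4,3 -> not approaching (rel speed -7 <= 0)
Earliest collision: t=11/3 between 0 and 1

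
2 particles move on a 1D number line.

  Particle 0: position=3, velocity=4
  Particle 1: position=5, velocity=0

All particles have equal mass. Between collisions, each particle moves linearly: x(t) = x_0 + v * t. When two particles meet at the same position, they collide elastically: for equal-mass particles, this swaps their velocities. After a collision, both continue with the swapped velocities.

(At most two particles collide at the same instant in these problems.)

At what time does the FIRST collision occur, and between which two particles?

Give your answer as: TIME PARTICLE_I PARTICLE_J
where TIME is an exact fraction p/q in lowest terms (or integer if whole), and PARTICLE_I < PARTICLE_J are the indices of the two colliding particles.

Pair (0,1): pos 3,5 vel 4,0 -> gap=2, closing at 4/unit, collide at t=1/2
Earliest collision: t=1/2 between 0 and 1

Answer: 1/2 0 1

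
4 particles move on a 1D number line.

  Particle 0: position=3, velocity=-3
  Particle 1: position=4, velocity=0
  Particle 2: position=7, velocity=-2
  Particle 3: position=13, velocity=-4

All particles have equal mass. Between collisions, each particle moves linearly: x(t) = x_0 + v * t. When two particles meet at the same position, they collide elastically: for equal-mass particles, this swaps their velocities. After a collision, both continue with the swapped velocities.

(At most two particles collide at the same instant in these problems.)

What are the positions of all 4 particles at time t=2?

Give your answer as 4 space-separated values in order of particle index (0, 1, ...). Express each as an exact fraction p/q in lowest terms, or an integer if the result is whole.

Collision at t=3/2: particles 1 and 2 swap velocities; positions: p0=-3/2 p1=4 p2=4 p3=7; velocities now: v0=-3 v1=-2 v2=0 v3=-4
Advance to t=2 (no further collisions before then); velocities: v0=-3 v1=-2 v2=0 v3=-4; positions = -3 3 4 5

Answer: -3 3 4 5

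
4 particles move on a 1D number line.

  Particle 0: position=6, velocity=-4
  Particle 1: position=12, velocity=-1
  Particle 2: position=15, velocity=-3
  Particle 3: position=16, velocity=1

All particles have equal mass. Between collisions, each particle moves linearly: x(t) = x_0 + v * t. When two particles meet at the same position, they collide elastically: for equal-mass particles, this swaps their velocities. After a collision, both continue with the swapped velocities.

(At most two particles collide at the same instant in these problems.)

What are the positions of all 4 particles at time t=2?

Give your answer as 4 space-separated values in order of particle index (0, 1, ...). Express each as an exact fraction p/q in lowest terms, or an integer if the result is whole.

Answer: -2 9 10 18

Derivation:
Collision at t=3/2: particles 1 and 2 swap velocities; positions: p0=0 p1=21/2 p2=21/2 p3=35/2; velocities now: v0=-4 v1=-3 v2=-1 v3=1
Advance to t=2 (no further collisions before then); velocities: v0=-4 v1=-3 v2=-1 v3=1; positions = -2 9 10 18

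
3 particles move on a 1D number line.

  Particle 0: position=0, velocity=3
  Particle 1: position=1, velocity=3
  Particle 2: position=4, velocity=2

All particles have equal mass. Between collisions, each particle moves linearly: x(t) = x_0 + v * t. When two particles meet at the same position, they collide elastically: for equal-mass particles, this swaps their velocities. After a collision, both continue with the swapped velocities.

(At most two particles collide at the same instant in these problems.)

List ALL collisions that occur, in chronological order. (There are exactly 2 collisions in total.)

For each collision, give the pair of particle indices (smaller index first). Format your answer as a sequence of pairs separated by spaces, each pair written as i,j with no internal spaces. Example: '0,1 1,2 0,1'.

Answer: 1,2 0,1

Derivation:
Collision at t=3: particles 1 and 2 swap velocities; positions: p0=9 p1=10 p2=10; velocities now: v0=3 v1=2 v2=3
Collision at t=4: particles 0 and 1 swap velocities; positions: p0=12 p1=12 p2=13; velocities now: v0=2 v1=3 v2=3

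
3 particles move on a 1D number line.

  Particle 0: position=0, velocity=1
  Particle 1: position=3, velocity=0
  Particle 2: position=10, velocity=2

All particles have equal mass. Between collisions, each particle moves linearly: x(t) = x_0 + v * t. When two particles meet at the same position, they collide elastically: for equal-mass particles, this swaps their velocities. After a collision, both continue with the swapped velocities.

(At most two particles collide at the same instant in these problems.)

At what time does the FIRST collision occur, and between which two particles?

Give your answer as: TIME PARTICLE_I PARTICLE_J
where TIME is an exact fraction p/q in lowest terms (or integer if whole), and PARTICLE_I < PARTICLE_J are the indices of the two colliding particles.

Answer: 3 0 1

Derivation:
Pair (0,1): pos 0,3 vel 1,0 -> gap=3, closing at 1/unit, collide at t=3
Pair (1,2): pos 3,10 vel 0,2 -> not approaching (rel speed -2 <= 0)
Earliest collision: t=3 between 0 and 1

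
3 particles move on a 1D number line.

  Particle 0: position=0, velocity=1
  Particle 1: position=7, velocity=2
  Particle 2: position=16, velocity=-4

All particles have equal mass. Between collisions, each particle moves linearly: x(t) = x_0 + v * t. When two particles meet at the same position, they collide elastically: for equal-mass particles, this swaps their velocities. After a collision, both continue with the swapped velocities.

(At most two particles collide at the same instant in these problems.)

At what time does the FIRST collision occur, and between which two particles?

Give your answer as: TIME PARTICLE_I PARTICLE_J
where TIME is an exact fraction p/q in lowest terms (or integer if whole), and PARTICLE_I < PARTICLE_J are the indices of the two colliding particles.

Answer: 3/2 1 2

Derivation:
Pair (0,1): pos 0,7 vel 1,2 -> not approaching (rel speed -1 <= 0)
Pair (1,2): pos 7,16 vel 2,-4 -> gap=9, closing at 6/unit, collide at t=3/2
Earliest collision: t=3/2 between 1 and 2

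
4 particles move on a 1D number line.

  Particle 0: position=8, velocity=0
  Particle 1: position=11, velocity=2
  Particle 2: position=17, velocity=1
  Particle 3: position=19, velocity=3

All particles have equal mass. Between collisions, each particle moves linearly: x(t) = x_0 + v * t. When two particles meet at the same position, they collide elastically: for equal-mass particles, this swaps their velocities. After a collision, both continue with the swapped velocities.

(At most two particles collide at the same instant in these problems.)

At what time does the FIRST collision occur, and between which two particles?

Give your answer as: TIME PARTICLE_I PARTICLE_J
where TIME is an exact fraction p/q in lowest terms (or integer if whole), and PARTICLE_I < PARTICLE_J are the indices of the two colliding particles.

Pair (0,1): pos 8,11 vel 0,2 -> not approaching (rel speed -2 <= 0)
Pair (1,2): pos 11,17 vel 2,1 -> gap=6, closing at 1/unit, collide at t=6
Pair (2,3): pos 17,19 vel 1,3 -> not approaching (rel speed -2 <= 0)
Earliest collision: t=6 between 1 and 2

Answer: 6 1 2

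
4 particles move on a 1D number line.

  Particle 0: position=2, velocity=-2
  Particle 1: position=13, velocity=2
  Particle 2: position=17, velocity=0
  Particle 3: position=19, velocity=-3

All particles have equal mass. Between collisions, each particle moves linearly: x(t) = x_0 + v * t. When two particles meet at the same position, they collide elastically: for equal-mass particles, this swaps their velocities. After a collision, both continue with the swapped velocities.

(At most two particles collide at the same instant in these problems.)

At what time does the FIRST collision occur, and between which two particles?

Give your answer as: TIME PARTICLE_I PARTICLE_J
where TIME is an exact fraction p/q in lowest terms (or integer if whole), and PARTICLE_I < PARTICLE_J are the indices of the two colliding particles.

Pair (0,1): pos 2,13 vel -2,2 -> not approaching (rel speed -4 <= 0)
Pair (1,2): pos 13,17 vel 2,0 -> gap=4, closing at 2/unit, collide at t=2
Pair (2,3): pos 17,19 vel 0,-3 -> gap=2, closing at 3/unit, collide at t=2/3
Earliest collision: t=2/3 between 2 and 3

Answer: 2/3 2 3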